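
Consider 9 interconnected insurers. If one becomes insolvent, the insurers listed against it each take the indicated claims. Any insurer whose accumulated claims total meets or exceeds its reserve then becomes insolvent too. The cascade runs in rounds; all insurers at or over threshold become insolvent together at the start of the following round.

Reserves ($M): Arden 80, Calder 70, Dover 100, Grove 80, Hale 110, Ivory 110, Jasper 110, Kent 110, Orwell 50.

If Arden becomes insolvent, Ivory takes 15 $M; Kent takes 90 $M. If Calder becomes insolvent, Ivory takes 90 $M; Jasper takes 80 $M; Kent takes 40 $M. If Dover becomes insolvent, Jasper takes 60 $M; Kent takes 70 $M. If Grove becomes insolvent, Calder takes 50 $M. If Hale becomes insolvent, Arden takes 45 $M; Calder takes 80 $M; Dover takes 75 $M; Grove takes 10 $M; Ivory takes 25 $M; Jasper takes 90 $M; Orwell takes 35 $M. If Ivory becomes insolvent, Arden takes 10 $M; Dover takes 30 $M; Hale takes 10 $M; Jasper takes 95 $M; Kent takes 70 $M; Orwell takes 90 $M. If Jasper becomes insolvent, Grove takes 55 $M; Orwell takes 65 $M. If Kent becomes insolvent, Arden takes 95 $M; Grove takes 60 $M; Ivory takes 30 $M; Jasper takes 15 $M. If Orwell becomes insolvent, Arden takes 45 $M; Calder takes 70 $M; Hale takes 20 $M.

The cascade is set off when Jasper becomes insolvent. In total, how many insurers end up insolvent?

Round 1 — Jasper becomes insolvent (initial).
  Grove: +55 → 55 < 80
  Orwell: +65 → 65 ≥ 50
Round 2 — Orwell becomes insolvent.
  Arden: +45 → 45 < 80
  Calder: +70 → 70 ≥ 70
  Hale: +20 → 20 < 110
Round 3 — Calder becomes insolvent.
  Ivory: +90 → 90 < 110
  Kent: +40 → 40 < 110
No further insolvencies.

3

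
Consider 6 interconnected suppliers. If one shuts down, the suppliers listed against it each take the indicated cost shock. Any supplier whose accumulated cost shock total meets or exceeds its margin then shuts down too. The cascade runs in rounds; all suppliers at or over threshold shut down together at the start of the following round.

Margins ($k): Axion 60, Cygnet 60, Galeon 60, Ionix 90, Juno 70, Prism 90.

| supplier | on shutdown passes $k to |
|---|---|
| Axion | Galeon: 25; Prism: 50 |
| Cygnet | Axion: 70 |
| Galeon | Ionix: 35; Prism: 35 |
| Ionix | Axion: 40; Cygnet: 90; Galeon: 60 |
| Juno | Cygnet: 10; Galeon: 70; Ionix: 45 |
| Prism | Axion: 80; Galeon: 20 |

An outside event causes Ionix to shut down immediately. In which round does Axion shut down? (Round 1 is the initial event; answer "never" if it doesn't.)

Round 1 — Ionix shuts down (initial).
  Axion: +40 → 40 < 60
  Cygnet: +90 → 90 ≥ 60
  Galeon: +60 → 60 ≥ 60
Round 2 — Cygnet, Galeon shut down.
  Axion: +70 → 110 ≥ 60
  Prism: +35 → 35 < 90
Round 3 — Axion shuts down.
  Prism: +50 → 85 < 90
No further shutdowns.

3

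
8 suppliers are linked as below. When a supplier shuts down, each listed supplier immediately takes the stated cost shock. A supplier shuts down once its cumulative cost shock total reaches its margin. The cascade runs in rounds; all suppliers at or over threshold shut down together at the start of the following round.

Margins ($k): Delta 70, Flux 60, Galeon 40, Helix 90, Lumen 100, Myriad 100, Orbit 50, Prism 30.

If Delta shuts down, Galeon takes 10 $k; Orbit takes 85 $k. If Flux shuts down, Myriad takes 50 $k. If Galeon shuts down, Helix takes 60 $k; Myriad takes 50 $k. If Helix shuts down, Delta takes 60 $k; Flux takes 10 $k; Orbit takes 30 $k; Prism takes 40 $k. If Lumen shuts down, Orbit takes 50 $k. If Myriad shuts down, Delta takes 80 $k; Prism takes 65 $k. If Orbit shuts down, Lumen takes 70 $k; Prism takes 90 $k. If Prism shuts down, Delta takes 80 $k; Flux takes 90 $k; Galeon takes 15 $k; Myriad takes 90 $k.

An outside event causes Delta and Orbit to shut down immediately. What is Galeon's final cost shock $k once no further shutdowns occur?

25

Round 1 — Delta, Orbit shut down (initial).
  Galeon: +10 → 10 < 40
  Lumen: +70 → 70 < 100
  Prism: +90 → 90 ≥ 30
Round 2 — Prism shuts down.
  Flux: +90 → 90 ≥ 60
  Galeon: +15 → 25 < 40
  Myriad: +90 → 90 < 100
Round 3 — Flux shuts down.
  Myriad: +50 → 140 ≥ 100
Round 4 — Myriad shuts down.
No further shutdowns.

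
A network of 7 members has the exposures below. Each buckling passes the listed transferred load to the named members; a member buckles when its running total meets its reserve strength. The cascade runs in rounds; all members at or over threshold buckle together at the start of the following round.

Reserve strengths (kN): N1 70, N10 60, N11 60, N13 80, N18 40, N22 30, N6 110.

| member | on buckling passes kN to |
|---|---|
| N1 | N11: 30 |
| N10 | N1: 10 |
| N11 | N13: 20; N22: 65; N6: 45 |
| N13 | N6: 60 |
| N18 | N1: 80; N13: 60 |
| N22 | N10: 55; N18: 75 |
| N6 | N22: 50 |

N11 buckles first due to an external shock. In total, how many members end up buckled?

5

Round 1 — N11 buckles (initial).
  N13: +20 → 20 < 80
  N22: +65 → 65 ≥ 30
  N6: +45 → 45 < 110
Round 2 — N22 buckles.
  N10: +55 → 55 < 60
  N18: +75 → 75 ≥ 40
Round 3 — N18 buckles.
  N1: +80 → 80 ≥ 70
  N13: +60 → 80 ≥ 80
Round 4 — N1, N13 buckle.
  N6: +60 → 105 < 110
No further bucklings.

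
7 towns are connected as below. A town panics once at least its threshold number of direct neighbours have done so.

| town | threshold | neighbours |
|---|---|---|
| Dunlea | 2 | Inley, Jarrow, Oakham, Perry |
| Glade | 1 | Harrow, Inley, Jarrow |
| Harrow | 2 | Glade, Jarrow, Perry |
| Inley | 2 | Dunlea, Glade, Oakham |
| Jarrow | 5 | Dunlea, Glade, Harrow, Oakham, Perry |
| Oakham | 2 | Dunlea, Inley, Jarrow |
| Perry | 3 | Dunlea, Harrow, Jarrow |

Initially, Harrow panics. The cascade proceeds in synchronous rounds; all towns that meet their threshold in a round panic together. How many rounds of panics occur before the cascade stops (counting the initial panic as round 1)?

2

Round 1 — Harrow panics (initial).
Round 2 — checking thresholds:
  Glade: 1 of 3 neighbours ≥ 1, panics.
  Jarrow: 1 of 5 neighbours < 5, not yet.
  Perry: 1 of 3 neighbours < 3, not yet.
Round 3 — no new panics; cascade stops.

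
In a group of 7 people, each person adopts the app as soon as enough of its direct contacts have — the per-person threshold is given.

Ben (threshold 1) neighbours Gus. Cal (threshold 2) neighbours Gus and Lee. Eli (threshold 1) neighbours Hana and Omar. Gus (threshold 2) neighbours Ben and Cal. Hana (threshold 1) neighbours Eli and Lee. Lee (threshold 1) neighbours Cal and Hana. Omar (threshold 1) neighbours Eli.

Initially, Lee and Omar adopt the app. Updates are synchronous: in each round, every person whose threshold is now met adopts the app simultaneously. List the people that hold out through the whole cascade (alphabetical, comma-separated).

Round 1 — Lee, Omar adopt the app (initial).
Round 2 — checking thresholds:
  Cal: 1 of 2 neighbours < 2, holds.
  Eli: 1 of 2 neighbours ≥ 1, adopts the app.
  Hana: 1 of 2 neighbours ≥ 1, adopts the app.
Round 3 — no new adoptions; cascade stops.

Ben, Cal, Gus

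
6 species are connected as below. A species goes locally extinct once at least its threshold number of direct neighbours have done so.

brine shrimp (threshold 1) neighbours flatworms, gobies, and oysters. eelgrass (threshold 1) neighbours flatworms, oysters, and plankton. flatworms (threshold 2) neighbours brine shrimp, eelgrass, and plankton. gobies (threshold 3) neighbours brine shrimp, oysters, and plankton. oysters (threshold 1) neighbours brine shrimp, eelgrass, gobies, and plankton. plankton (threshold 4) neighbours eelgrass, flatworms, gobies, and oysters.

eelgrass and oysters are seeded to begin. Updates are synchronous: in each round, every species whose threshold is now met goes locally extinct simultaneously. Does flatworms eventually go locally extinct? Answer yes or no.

yes

Round 1 — eelgrass, oysters go locally extinct (initial).
Round 2 — checking thresholds:
  brine shrimp: 1 of 3 neighbours ≥ 1, goes locally extinct.
  flatworms: 1 of 3 neighbours < 2, holds.
  gobies: 1 of 3 neighbours < 3, holds.
  plankton: 2 of 4 neighbours < 4, holds.
Round 3 — checking thresholds:
  flatworms: 2 of 3 neighbours ≥ 2, goes locally extinct.
  gobies: 2 of 3 neighbours < 3, holds.
  plankton: 2 of 4 neighbours < 4, holds.
Round 4 — no new extinctions; cascade stops.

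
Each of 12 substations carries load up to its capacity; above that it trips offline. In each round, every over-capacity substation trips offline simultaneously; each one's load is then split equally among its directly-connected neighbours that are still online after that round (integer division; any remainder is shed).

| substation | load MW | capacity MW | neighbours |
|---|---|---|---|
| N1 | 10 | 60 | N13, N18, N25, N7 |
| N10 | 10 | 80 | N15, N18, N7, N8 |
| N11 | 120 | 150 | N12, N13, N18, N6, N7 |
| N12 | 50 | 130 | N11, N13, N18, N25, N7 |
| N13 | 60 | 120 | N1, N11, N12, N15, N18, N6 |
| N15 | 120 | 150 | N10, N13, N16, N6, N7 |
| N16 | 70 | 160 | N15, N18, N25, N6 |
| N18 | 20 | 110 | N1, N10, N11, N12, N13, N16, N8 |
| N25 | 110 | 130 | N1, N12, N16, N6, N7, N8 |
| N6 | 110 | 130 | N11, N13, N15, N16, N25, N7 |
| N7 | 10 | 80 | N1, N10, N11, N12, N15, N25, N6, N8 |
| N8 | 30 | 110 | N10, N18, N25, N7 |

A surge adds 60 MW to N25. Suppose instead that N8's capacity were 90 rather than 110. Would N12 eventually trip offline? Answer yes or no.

no

With N8's capacity at 90:
Round 1 — N25 at 170 > 130. N25 trips offline.
  N25 sheds 170 MW to N1, N12, N16, N6, N7, N8: 28 each (2 lost).
    N1: 10+28 = 38 ≤ 60
    N12: 50+28 = 78 ≤ 130
    N16: 70+28 = 98 ≤ 160
    N6: 110+28 = 138 > 130
    N7: 10+28 = 38 ≤ 80
    N8: 30+28 = 58 ≤ 90
Round 2 — N6 trips offline.
  N6 sheds 138 MW to N11, N13, N15, N16, N7: 27 each (3 lost).
    N11: 120+27 = 147 ≤ 150
    N13: 60+27 = 87 ≤ 120
    N15: 120+27 = 147 ≤ 150
    N16: 98+27 = 125 ≤ 160
    N7: 38+27 = 65 ≤ 80
No further trips.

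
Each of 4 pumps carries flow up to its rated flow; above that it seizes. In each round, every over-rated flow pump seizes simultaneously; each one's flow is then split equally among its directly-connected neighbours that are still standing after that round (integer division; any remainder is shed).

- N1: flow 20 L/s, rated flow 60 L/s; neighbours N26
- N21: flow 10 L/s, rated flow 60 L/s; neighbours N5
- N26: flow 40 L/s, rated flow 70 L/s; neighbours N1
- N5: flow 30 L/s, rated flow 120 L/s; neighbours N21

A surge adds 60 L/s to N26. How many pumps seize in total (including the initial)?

Round 1 — N26 at 100 > 70. N26 seizes.
  N26 sheds 100 L/s to N1: 100 each.
    N1: 20+100 = 120 > 60
Round 2 — N1 seizes.
  N1 sheds 120 L/s: no online neighbours, lost.
No further seizures.

2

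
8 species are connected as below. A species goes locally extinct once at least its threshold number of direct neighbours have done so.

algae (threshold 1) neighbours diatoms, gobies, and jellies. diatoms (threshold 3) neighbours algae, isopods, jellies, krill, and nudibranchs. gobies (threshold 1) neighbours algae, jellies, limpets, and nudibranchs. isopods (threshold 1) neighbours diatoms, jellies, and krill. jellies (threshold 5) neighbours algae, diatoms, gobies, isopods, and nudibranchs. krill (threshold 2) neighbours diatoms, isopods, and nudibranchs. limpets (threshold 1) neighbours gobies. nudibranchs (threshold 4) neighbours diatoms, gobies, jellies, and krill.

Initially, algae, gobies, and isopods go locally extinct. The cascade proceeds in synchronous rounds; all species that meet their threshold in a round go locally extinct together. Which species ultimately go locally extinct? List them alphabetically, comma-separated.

Round 1 — algae, gobies, isopods go locally extinct (initial).
Round 2 — checking thresholds:
  diatoms: 2 of 5 neighbours < 3, not yet.
  jellies: 3 of 5 neighbours < 5, not yet.
  krill: 1 of 3 neighbours < 2, not yet.
  limpets: 1 of 1 neighbours ≥ 1, goes locally extinct.
  nudibranchs: 1 of 4 neighbours < 4, not yet.
Round 3 — no new extinctions; cascade stops.

algae, gobies, isopods, limpets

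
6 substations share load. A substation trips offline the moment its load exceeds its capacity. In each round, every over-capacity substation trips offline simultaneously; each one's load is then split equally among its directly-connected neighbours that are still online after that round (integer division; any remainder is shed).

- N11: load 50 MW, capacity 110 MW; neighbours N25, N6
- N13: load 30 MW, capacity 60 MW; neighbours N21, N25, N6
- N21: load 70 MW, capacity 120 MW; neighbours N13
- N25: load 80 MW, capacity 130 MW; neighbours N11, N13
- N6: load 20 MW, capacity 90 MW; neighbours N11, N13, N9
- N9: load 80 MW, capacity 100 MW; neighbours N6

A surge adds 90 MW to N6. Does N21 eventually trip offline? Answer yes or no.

no

Round 1 — N6 at 110 > 90. N6 trips offline.
  N6 sheds 110 MW to N11, N13, N9: 36 each (2 lost).
    N11: 50+36 = 86 ≤ 110
    N13: 30+36 = 66 > 60
    N9: 80+36 = 116 > 100
Round 2 — N13, N9 trip offline.
  N13 sheds 66 MW to N21, N25: 33 each.
    N21: 70+33 = 103 ≤ 120
    N25: 80+33 = 113 ≤ 130
  N9 sheds 116 MW: no online neighbours, lost.
No further trips.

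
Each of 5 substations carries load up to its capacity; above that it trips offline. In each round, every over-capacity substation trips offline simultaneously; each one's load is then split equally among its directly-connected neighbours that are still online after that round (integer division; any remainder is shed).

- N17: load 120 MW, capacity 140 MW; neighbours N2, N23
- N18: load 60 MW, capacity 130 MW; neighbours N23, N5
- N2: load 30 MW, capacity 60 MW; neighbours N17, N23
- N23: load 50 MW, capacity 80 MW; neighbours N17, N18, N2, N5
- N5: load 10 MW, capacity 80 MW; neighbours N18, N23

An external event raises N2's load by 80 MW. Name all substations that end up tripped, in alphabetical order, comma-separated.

Round 1 — N2 at 110 > 60. N2 trips offline.
  N2 sheds 110 MW to N17, N23: 55 each.
    N17: 120+55 = 175 > 140
    N23: 50+55 = 105 > 80
Round 2 — N17, N23 trip offline.
  N17 sheds 175 MW: no online neighbours, lost.
  N23 sheds 105 MW to N18, N5: 52 each (1 lost).
    N18: 60+52 = 112 ≤ 130
    N5: 10+52 = 62 ≤ 80
No further trips.

N17, N2, N23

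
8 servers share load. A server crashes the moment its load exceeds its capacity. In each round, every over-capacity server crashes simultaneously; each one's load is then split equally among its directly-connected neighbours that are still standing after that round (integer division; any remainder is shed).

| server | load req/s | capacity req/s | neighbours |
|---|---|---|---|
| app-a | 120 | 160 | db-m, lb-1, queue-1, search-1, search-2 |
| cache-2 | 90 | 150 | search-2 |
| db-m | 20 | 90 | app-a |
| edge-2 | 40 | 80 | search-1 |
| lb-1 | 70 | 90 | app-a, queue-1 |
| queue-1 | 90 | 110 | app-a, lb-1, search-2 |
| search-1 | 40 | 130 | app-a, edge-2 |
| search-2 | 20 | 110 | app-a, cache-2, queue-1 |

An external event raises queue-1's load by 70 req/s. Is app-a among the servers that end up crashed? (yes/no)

yes

Round 1 — queue-1 at 160 > 110. queue-1 crashes.
  queue-1 sheds 160 req/s to app-a, lb-1, search-2: 53 each (1 lost).
    app-a: 120+53 = 173 > 160
    lb-1: 70+53 = 123 > 90
    search-2: 20+53 = 73 ≤ 110
Round 2 — app-a, lb-1 crash.
  app-a sheds 173 req/s to db-m, search-1, search-2: 57 each (2 lost).
    db-m: 20+57 = 77 ≤ 90
    search-1: 40+57 = 97 ≤ 130
    search-2: 73+57 = 130 > 110
  lb-1 sheds 123 req/s: no online neighbours, lost.
Round 3 — search-2 crashes.
  search-2 sheds 130 req/s to cache-2: 130 each.
    cache-2: 90+130 = 220 > 150
Round 4 — cache-2 crashes.
  cache-2 sheds 220 req/s: no online neighbours, lost.
No further crashes.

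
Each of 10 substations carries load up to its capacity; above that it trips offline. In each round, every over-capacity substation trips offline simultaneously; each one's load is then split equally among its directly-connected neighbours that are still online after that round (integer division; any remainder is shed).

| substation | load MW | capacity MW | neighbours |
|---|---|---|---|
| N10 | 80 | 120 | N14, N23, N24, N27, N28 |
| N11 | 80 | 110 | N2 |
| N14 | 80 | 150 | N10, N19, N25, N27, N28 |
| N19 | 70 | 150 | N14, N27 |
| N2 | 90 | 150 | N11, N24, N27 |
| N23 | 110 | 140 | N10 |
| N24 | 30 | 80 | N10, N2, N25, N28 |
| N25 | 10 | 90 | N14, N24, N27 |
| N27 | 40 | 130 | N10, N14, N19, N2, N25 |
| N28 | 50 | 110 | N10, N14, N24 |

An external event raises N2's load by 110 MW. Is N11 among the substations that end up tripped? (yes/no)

Round 1 — N2 at 200 > 150. N2 trips offline.
  N2 sheds 200 MW to N11, N24, N27: 66 each (2 lost).
    N11: 80+66 = 146 > 110
    N24: 30+66 = 96 > 80
    N27: 40+66 = 106 ≤ 130
Round 2 — N11, N24 trip offline.
  N11 sheds 146 MW: no online neighbours, lost.
  N24 sheds 96 MW to N10, N25, N28: 32 each.
    N10: 80+32 = 112 ≤ 120
    N25: 10+32 = 42 ≤ 90
    N28: 50+32 = 82 ≤ 110
No further trips.

yes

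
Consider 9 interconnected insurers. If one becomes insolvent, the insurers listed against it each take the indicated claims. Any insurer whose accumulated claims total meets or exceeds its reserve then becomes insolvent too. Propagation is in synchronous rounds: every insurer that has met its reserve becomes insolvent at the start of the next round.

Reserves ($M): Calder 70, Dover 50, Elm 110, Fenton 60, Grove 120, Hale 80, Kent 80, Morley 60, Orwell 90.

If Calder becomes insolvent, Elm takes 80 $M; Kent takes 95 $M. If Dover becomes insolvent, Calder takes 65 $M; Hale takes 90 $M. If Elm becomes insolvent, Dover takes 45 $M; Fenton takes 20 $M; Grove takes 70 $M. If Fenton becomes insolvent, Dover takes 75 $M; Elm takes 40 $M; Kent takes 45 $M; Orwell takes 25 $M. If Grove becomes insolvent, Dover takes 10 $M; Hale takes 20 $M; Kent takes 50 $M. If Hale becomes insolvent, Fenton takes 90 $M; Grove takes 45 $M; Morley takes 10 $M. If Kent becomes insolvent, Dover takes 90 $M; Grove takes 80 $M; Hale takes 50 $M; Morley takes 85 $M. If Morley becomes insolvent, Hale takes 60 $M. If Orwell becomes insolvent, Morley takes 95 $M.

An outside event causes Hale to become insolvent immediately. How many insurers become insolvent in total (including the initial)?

3

Round 1 — Hale becomes insolvent (initial).
  Fenton: +90 → 90 ≥ 60
  Grove: +45 → 45 < 120
  Morley: +10 → 10 < 60
Round 2 — Fenton becomes insolvent.
  Dover: +75 → 75 ≥ 50
  Elm: +40 → 40 < 110
  Kent: +45 → 45 < 80
  Orwell: +25 → 25 < 90
Round 3 — Dover becomes insolvent.
  Calder: +65 → 65 < 70
No further insolvencies.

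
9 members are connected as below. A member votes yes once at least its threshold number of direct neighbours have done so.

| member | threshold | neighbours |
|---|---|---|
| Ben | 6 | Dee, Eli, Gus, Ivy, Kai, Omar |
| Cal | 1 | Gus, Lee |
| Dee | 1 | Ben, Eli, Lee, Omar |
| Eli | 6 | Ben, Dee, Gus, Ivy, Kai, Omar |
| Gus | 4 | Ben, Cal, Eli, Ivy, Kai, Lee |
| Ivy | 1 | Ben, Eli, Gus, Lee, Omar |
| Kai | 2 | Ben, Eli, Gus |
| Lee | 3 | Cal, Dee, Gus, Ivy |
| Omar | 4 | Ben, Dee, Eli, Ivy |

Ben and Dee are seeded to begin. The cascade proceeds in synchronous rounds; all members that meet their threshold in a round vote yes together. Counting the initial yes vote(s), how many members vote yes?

Round 1 — Ben, Dee vote yes (initial).
Round 2 — checking thresholds:
  Eli: 2 of 6 neighbours < 6, holds.
  Gus: 1 of 6 neighbours < 4, holds.
  Ivy: 1 of 5 neighbours ≥ 1, votes yes.
  Kai: 1 of 3 neighbours < 2, holds.
  Lee: 1 of 4 neighbours < 3, holds.
  Omar: 2 of 4 neighbours < 4, holds.
Round 3 — no new yes votes; cascade stops.

3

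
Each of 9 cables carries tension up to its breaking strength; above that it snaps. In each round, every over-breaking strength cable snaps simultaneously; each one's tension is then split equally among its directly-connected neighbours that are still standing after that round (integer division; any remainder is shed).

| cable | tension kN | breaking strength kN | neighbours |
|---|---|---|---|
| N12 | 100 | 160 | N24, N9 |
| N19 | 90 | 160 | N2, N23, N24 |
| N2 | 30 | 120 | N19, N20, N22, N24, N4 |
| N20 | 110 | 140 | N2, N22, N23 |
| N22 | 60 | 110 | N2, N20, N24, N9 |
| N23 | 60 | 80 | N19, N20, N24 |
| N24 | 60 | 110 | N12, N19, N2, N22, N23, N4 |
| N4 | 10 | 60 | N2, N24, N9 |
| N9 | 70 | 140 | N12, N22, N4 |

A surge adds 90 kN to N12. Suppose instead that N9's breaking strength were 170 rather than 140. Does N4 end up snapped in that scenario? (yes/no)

yes

With N9's breaking strength at 170:
Round 1 — N12 at 190 > 160. N12 snaps.
  N12 sheds 190 kN to N24, N9: 95 each.
    N24: 60+95 = 155 > 110
    N9: 70+95 = 165 ≤ 170
Round 2 — N24 snaps.
  N24 sheds 155 kN to N19, N2, N22, N23, N4: 31 each.
    N19: 90+31 = 121 ≤ 160
    N2: 30+31 = 61 ≤ 120
    N22: 60+31 = 91 ≤ 110
    N23: 60+31 = 91 > 80
    N4: 10+31 = 41 ≤ 60
Round 3 — N23 snaps.
  N23 sheds 91 kN to N19, N20: 45 each (1 lost).
    N19: 121+45 = 166 > 160
    N20: 110+45 = 155 > 140
Round 4 — N19, N20 snap.
  N19 sheds 166 kN to N2: 166 each.
    N2: 61+166 = 227 > 120
  N20 sheds 155 kN to N2, N22: 77 each (1 lost).
    N2: 227+77 = 304 > 120
    N22: 91+77 = 168 > 110
Round 5 — N2, N22 snap.
  N2 sheds 304 kN to N4: 304 each.
    N4: 41+304 = 345 > 60
  N22 sheds 168 kN to N9: 168 each.
    N9: 165+168 = 333 > 170
Round 6 — N4, N9 snap.
  N4 sheds 345 kN: no online neighbours, lost.
  N9 sheds 333 kN: no online neighbours, lost.
No further breaks.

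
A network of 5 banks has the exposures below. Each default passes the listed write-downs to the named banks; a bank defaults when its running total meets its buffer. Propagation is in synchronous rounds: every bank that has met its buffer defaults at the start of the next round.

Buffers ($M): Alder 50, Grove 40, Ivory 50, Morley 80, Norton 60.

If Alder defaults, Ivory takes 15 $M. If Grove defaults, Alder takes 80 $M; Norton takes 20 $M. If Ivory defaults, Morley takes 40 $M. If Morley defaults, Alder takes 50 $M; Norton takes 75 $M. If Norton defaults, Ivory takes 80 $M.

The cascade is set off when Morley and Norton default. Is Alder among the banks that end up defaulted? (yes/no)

Round 1 — Morley, Norton default (initial).
  Alder: +50 → 50 ≥ 50
  Ivory: +80 → 80 ≥ 50
Round 2 — Alder, Ivory default.
No further defaults.

yes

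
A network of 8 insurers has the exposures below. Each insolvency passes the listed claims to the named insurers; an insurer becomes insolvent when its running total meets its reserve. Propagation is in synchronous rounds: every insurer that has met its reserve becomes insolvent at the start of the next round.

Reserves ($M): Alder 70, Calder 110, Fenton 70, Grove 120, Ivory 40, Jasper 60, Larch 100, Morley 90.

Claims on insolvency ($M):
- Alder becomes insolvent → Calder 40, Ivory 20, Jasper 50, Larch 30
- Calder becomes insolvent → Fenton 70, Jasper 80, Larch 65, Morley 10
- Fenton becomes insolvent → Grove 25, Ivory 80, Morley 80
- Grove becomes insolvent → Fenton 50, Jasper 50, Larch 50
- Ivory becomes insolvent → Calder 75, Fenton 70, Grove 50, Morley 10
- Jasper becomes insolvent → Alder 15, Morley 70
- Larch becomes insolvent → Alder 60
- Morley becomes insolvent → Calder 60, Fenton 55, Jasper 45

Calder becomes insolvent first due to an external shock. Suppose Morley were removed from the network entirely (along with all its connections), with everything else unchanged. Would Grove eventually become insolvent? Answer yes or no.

With Morley removed:
Round 1 — Calder becomes insolvent (initial).
  Fenton: +70 → 70 ≥ 70
  Jasper: +80 → 80 ≥ 60
  Larch: +65 → 65 < 100
Round 2 — Fenton, Jasper become insolvent.
  Alder: +15 → 15 < 70
  Grove: +25 → 25 < 120
  Ivory: +80 → 80 ≥ 40
Round 3 — Ivory becomes insolvent.
  Grove: +50 → 75 < 120
No further insolvencies.

no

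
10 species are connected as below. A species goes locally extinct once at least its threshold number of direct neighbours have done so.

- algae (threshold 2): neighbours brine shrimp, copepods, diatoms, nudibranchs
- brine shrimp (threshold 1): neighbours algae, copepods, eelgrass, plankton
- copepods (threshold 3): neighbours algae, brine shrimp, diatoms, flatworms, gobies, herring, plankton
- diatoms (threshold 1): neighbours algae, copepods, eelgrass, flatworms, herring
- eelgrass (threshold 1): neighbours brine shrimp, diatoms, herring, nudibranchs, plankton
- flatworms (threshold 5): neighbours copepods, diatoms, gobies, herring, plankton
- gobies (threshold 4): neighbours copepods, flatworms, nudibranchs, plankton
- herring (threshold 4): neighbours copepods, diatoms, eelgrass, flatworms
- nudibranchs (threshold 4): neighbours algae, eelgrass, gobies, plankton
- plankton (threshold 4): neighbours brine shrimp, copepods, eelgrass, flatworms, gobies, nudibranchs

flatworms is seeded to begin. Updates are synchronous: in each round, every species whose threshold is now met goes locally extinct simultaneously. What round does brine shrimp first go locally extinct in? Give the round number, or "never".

Round 1 — flatworms goes locally extinct (initial).
Round 2 — checking thresholds:
  copepods: 1 of 7 neighbours < 3, holds.
  diatoms: 1 of 5 neighbours ≥ 1, goes locally extinct.
  gobies: 1 of 4 neighbours < 4, holds.
  herring: 1 of 4 neighbours < 4, holds.
  plankton: 1 of 6 neighbours < 4, holds.
Round 3 — checking thresholds:
  algae: 1 of 4 neighbours < 2, holds.
  copepods: 2 of 7 neighbours < 3, holds.
  eelgrass: 1 of 5 neighbours ≥ 1, goes locally extinct.
  gobies: 1 of 4 neighbours < 4, holds.
  herring: 2 of 4 neighbours < 4, holds.
  plankton: 1 of 6 neighbours < 4, holds.
Round 4 — checking thresholds:
  algae: 1 of 4 neighbours < 2, holds.
  brine shrimp: 1 of 4 neighbours ≥ 1, goes locally extinct.
  copepods: 2 of 7 neighbours < 3, holds.
  gobies: 1 of 4 neighbours < 4, holds.
  herring: 3 of 4 neighbours < 4, holds.
  nudibranchs: 1 of 4 neighbours < 4, holds.
  plankton: 2 of 6 neighbours < 4, holds.
Round 5 — checking thresholds:
  algae: 2 of 4 neighbours ≥ 2, goes locally extinct.
  copepods: 3 of 7 neighbours ≥ 3, goes locally extinct.
  gobies: 1 of 4 neighbours < 4, holds.
  herring: 3 of 4 neighbours < 4, holds.
  nudibranchs: 1 of 4 neighbours < 4, holds.
  plankton: 3 of 6 neighbours < 4, holds.
Round 6 — checking thresholds:
  gobies: 2 of 4 neighbours < 4, holds.
  herring: 4 of 4 neighbours ≥ 4, goes locally extinct.
  nudibranchs: 2 of 4 neighbours < 4, holds.
  plankton: 4 of 6 neighbours ≥ 4, goes locally extinct.
Round 7 — no new extinctions; cascade stops.

4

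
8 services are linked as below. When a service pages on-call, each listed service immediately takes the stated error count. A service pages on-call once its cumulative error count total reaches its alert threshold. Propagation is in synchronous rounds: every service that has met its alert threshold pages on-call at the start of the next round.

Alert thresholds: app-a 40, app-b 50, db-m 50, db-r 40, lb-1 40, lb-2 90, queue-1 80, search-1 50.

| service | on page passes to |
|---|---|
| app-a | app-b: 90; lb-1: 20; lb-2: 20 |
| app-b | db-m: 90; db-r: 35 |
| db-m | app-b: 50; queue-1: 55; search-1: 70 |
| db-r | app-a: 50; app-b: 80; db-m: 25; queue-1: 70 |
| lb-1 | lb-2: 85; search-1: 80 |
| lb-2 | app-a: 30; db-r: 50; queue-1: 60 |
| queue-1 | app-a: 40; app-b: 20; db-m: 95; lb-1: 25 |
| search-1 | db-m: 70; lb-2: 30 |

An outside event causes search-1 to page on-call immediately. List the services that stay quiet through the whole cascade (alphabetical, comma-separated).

app-a, db-r, lb-1, lb-2, queue-1

Round 1 — search-1 pages on-call (initial).
  db-m: +70 → 70 ≥ 50
  lb-2: +30 → 30 < 90
Round 2 — db-m pages on-call.
  app-b: +50 → 50 ≥ 50
  queue-1: +55 → 55 < 80
Round 3 — app-b pages on-call.
  db-r: +35 → 35 < 40
No further pages.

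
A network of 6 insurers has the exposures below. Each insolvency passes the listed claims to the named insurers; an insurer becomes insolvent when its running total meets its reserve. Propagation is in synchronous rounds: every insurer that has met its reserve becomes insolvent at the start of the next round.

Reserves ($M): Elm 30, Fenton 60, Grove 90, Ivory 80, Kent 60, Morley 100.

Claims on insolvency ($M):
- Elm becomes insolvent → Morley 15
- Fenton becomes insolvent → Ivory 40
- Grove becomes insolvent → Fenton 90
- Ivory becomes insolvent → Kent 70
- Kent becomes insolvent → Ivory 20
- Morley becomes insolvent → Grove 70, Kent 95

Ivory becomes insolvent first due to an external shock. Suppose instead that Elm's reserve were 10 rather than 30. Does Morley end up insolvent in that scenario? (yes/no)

no

With Elm's reserve at 10:
Round 1 — Ivory becomes insolvent (initial).
  Kent: +70 → 70 ≥ 60
Round 2 — Kent becomes insolvent.
No further insolvencies.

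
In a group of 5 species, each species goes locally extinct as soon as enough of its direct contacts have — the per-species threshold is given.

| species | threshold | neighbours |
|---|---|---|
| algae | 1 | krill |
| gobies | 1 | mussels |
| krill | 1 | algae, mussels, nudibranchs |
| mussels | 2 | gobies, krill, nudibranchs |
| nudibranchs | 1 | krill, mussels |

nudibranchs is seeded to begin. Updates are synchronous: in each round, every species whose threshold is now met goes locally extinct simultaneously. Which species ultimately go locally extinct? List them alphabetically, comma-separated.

algae, gobies, krill, mussels, nudibranchs

Round 1 — nudibranchs goes locally extinct (initial).
Round 2 — checking thresholds:
  krill: 1 of 3 neighbours ≥ 1, goes locally extinct.
  mussels: 1 of 3 neighbours < 2, below threshold.
Round 3 — checking thresholds:
  algae: 1 of 1 neighbours ≥ 1, goes locally extinct.
  mussels: 2 of 3 neighbours ≥ 2, goes locally extinct.
Round 4 — checking thresholds:
  gobies: 1 of 1 neighbours ≥ 1, goes locally extinct.
Round 5 — no new extinctions; cascade stops.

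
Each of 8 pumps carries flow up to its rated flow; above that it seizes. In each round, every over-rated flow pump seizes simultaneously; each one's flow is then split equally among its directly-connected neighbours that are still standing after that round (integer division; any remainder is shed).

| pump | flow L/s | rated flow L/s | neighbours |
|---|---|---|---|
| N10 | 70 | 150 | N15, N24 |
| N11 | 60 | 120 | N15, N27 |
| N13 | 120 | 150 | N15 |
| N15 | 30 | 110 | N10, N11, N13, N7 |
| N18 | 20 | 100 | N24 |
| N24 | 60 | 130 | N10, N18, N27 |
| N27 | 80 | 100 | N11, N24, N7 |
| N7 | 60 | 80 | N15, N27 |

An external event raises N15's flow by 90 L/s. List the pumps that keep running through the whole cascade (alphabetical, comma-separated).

Round 1 — N15 at 120 > 110. N15 seizes.
  N15 sheds 120 L/s to N10, N11, N13, N7: 30 each.
    N10: 70+30 = 100 ≤ 150
    N11: 60+30 = 90 ≤ 120
    N13: 120+30 = 150 ≤ 150
    N7: 60+30 = 90 > 80
Round 2 — N7 seizes.
  N7 sheds 90 L/s to N27: 90 each.
    N27: 80+90 = 170 > 100
Round 3 — N27 seizes.
  N27 sheds 170 L/s to N11, N24: 85 each.
    N11: 90+85 = 175 > 120
    N24: 60+85 = 145 > 130
Round 4 — N11, N24 seize.
  N11 sheds 175 L/s: no online neighbours, lost.
  N24 sheds 145 L/s to N10, N18: 72 each (1 lost).
    N10: 100+72 = 172 > 150
    N18: 20+72 = 92 ≤ 100
Round 5 — N10 seizes.
  N10 sheds 172 L/s: no online neighbours, lost.
No further seizures.

N13, N18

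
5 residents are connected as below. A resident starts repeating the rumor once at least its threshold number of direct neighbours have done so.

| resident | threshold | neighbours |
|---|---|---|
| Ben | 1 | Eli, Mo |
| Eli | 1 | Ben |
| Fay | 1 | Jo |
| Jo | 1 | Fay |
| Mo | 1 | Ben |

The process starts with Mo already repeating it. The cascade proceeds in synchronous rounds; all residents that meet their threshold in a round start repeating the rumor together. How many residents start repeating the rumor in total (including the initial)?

3

Round 1 — Mo starts repeating the rumor (initial).
Round 2 — checking thresholds:
  Ben: 1 of 2 neighbours ≥ 1, starts repeating the rumor.
Round 3 — checking thresholds:
  Eli: 1 of 1 neighbours ≥ 1, starts repeating the rumor.
Round 4 — no new spreads; cascade stops.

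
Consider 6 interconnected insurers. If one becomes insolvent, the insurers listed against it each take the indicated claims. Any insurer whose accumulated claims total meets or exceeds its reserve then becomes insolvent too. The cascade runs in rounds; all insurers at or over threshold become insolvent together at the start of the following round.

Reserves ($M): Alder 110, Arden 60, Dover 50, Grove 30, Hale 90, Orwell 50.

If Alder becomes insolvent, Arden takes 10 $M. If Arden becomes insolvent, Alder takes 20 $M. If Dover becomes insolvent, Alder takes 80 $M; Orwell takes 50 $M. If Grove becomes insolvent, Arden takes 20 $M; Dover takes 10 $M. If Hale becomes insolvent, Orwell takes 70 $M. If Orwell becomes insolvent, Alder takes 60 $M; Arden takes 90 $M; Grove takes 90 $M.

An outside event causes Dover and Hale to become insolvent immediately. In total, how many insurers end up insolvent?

Round 1 — Dover, Hale become insolvent (initial).
  Alder: +80 → 80 < 110
  Orwell: +50+70 → 120 ≥ 50
Round 2 — Orwell becomes insolvent.
  Alder: +60 → 140 ≥ 110
  Arden: +90 → 90 ≥ 60
  Grove: +90 → 90 ≥ 30
Round 3 — Alder, Arden, Grove become insolvent.
No further insolvencies.

6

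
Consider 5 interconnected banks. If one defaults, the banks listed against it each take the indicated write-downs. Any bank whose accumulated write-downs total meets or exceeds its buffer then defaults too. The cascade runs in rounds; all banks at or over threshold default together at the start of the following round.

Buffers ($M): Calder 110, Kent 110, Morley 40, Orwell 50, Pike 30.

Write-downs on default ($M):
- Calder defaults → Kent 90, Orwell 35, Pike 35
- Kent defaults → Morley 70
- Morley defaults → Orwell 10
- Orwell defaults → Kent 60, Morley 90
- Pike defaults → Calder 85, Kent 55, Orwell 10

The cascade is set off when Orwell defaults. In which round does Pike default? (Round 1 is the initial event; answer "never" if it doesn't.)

Round 1 — Orwell defaults (initial).
  Kent: +60 → 60 < 110
  Morley: +90 → 90 ≥ 40
Round 2 — Morley defaults.
No further defaults.

never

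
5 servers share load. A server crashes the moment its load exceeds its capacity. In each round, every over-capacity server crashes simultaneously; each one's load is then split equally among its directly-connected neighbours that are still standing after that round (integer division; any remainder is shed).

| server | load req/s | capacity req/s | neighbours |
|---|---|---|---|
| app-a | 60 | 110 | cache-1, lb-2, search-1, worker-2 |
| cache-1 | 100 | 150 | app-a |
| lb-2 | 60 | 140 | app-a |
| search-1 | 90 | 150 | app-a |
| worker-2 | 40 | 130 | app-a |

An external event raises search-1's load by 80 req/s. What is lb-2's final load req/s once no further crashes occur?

Round 1 — search-1 at 170 > 150. search-1 crashes.
  search-1 sheds 170 req/s to app-a: 170 each.
    app-a: 60+170 = 230 > 110
Round 2 — app-a crashes.
  app-a sheds 230 req/s to cache-1, lb-2, worker-2: 76 each (2 lost).
    cache-1: 100+76 = 176 > 150
    lb-2: 60+76 = 136 ≤ 140
    worker-2: 40+76 = 116 ≤ 130
Round 3 — cache-1 crashes.
  cache-1 sheds 176 req/s: no online neighbours, lost.
No further crashes.

136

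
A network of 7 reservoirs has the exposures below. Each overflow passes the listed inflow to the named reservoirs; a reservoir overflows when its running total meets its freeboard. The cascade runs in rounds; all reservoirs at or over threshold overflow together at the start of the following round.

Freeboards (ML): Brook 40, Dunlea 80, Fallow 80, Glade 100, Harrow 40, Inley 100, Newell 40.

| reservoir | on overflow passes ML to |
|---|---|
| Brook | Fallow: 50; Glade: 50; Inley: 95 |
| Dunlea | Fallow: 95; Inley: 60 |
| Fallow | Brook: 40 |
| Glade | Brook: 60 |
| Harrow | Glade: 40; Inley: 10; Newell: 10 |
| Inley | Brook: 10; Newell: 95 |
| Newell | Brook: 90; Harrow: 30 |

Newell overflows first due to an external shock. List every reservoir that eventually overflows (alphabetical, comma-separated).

Round 1 — Newell overflows (initial).
  Brook: +90 → 90 ≥ 40
  Harrow: +30 → 30 < 40
Round 2 — Brook overflows.
  Fallow: +50 → 50 < 80
  Glade: +50 → 50 < 100
  Inley: +95 → 95 < 100
No further overflows.

Brook, Newell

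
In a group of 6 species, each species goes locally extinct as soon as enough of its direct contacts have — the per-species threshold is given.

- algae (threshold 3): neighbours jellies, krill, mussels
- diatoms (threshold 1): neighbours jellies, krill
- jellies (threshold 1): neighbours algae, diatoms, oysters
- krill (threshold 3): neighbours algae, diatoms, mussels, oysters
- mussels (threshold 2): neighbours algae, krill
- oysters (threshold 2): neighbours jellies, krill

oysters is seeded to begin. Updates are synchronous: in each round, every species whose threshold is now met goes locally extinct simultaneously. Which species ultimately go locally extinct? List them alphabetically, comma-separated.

diatoms, jellies, oysters

Round 1 — oysters goes locally extinct (initial).
Round 2 — checking thresholds:
  jellies: 1 of 3 neighbours ≥ 1, goes locally extinct.
  krill: 1 of 4 neighbours < 3, not yet.
Round 3 — checking thresholds:
  algae: 1 of 3 neighbours < 3, not yet.
  diatoms: 1 of 2 neighbours ≥ 1, goes locally extinct.
  krill: 1 of 4 neighbours < 3, not yet.
Round 4 — no new extinctions; cascade stops.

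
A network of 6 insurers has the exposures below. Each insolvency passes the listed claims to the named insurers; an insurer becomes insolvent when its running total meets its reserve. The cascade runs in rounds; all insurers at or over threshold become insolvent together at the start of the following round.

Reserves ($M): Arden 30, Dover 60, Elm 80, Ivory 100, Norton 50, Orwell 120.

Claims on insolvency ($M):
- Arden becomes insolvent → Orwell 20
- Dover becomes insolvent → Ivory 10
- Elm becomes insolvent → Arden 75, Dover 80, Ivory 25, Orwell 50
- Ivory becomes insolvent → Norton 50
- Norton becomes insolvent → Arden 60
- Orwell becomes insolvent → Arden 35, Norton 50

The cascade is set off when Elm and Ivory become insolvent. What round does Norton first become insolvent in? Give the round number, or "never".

2

Round 1 — Elm, Ivory become insolvent (initial).
  Arden: +75 → 75 ≥ 30
  Dover: +80 → 80 ≥ 60
  Norton: +50 → 50 ≥ 50
  Orwell: +50 → 50 < 120
Round 2 — Arden, Dover, Norton become insolvent.
  Orwell: +20 → 70 < 120
No further insolvencies.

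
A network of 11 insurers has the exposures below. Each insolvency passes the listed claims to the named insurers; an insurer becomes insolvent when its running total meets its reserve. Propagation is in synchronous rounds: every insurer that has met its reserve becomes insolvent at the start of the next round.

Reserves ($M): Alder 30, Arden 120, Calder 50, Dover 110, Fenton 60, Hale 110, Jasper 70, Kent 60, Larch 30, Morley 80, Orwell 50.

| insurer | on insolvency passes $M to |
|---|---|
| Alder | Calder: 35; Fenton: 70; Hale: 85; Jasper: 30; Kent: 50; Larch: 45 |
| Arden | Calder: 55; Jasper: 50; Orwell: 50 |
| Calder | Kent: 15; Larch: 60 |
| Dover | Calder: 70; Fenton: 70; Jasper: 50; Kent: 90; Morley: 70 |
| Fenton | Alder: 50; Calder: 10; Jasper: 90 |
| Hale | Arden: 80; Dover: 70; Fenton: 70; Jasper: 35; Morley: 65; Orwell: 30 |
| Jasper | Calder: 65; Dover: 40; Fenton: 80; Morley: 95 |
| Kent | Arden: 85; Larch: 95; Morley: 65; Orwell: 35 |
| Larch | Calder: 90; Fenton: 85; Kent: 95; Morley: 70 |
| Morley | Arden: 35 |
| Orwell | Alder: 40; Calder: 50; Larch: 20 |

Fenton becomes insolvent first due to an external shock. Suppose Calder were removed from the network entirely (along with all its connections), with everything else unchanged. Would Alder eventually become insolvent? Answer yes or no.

yes

With Calder removed:
Round 1 — Fenton becomes insolvent (initial).
  Alder: +50 → 50 ≥ 30
  Jasper: +90 → 90 ≥ 70
Round 2 — Alder, Jasper become insolvent.
  Dover: +40 → 40 < 110
  Hale: +85 → 85 < 110
  Kent: +50 → 50 < 60
  Larch: +45 → 45 ≥ 30
  Morley: +95 → 95 ≥ 80
Round 3 — Larch, Morley become insolvent.
  Arden: +35 → 35 < 120
  Kent: +95 → 145 ≥ 60
Round 4 — Kent becomes insolvent.
  Arden: +85 → 120 ≥ 120
  Orwell: +35 → 35 < 50
Round 5 — Arden becomes insolvent.
  Orwell: +50 → 85 ≥ 50
Round 6 — Orwell becomes insolvent.
No further insolvencies.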